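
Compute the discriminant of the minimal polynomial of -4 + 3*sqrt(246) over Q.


The element -4 + 3*sqrt(246) has minimal polynomial:
x^2 + 8*x - 2198
Discriminant = (8)^2 - 4*(-2198)
= 64 + 8792
= 8856

8856


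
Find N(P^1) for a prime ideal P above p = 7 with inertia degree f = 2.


N(P^a) = p^(a*f)
= 7^(1*2)
= 7^2
= 49

49


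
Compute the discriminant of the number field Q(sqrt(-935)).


For K = Q(sqrt(d)) with d squarefree: disc(K) = d if d = 1 mod 4, and disc(K) = 4d if d = 2 or 3 mod 4.
Here d = -935, and d mod 4 = 1.
d = 1 mod 4 (O_K = Z[(1+sqrt(d))/2]), so disc(K) = d = -935

-935


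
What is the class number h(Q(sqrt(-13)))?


K = Q(sqrt(-13)). d mod 4 = 3, so D = disc(K) = 4d = -52
h(K) equals the number of primitive reduced positive-definite forms (a, b, c) = a*x^2 + b*x*y + c*y^2 with b^2 - 4ac = D,
where reduced means |b| <= a <= c, with b >= 0 whenever |b| = a or a = c, and primitive means gcd(a, b, c) = 1.
Reduced forces 3a^2 <= |D| = 52, so 1 <= a <= 4; b must have the parity of D, and c = (b^2 - D)/(4a) must be an integer >= a.
Enumerate a = 1..4, b in [-a, a]:
  a=1: (1, 0, 13)  [1]
  a=2: (2, 2, 7)  [1]
  a=3..4: none
Total reduced forms: 1 + 1 = 2
h = 2

2


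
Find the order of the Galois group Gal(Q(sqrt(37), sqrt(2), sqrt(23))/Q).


The 3 square roots of distinct primes are multiplicatively independent over Q,
so [K:Q] = 2^3 and Gal(K/Q) is isomorphic to (Z/2Z)^3.
|Gal| = 2^3 = 8

8


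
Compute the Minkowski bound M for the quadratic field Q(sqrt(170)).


d = 170, d mod 4 = 2, so disc(K) = 4d = 680; |disc(K)| = 680
Real quadratic field, so n = 2, s = r2 = 0, r1 = 2
M = (n!/n^n) * (4/pi)^s * sqrt(|disc(K)|) = (2!/2^2) * (4/pi)^0 * sqrt(680)
= 0.5 * 1.000000 * 26.076810
= 13.0384

13.0384


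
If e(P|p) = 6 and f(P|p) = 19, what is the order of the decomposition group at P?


|D_P| = e * f
= 6 * 19
= 114

114


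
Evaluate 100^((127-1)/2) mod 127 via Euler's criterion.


p = 127 is prime and the exponent is (p-1)/2 = 63, so by Euler's criterion 100^63 = (100/127) = +1 or -1 mod 127.
Compute by square-and-multiply:
  63 = 32 + 16 + 8 + 4 + 2 + 1 (binary 111111)
  Repeated squaring mod 127: 100^1 = 100, 100^2 = 94, 100^4 = 73, 100^8 = 122, 100^16 = 25, 100^32 = 117
  100^63 = 100^32 * 100^16 * 100^8 * 100^4 * 100^2 * 100^1 = 117 * 25 * 122 * 73 * 94 * 100 mod 127
    117 * 25 = 2925 = 4 mod 127
    4 * 122 = 488 = 107 mod 127
    107 * 73 = 7811 = 64 mod 127
    64 * 94 = 6016 = 47 mod 127
    47 * 100 = 4700 = 1 mod 127
  100^63 = 1 mod 127
Result 1: 100 is a quadratic residue mod 127.
100^63 mod 127 = 1

1


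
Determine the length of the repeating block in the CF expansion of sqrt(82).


Run the CF algorithm for sqrt(82).
a_0 = floor(sqrt(82)) = 9; set m_0=0, q_0=1.
Recurrence: m' = q*a - m,  q' = (d - m'^2)/q,  a' = floor((a_0 + m')/q').
  step 1: m=9, q=1, a=18
a_1 = 2*a_0 = 18, so the period closes here.
sqrt(82) = [9; 18]
Period length = 1

1


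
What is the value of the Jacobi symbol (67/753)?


Compute (67/753) via quadratic reciprocity:
  reciprocity: (67/753) -> +(753/67)
  reduce: (16/67)
  pull out 2: (2/67) = -1  (since 67 mod 8 = 3)
  pull out 2: (2/67) = -1  (since 67 mod 8 = 3)
  pull out 2: (2/67) = -1  (since 67 mod 8 = 3)
  pull out 2: (2/67) = -1  (since 67 mod 8 = 3)
  (1/67) = 1
Product of signs = 1

1


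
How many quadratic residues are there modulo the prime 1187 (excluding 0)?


For prime p, the number of non-zero quadratic residues is (p-1)/2.
= (1187-1)/2
= 593

593


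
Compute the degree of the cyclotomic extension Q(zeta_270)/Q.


The degree equals Euler's totient phi(270).
270 = 2 * 3^3 * 5
phi(270) = 72

72


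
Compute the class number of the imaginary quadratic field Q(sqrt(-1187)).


K = Q(sqrt(-1187)). d mod 4 = 1, so D = disc(K) = d = -1187
h(K) equals the number of primitive reduced positive-definite forms (a, b, c) = a*x^2 + b*x*y + c*y^2 with b^2 - 4ac = D,
where reduced means |b| <= a <= c, with b >= 0 whenever |b| = a or a = c, and primitive means gcd(a, b, c) = 1.
Reduced forces 3a^2 <= |D| = 1187, so 1 <= a <= 19; b must have the parity of D, and c = (b^2 - D)/(4a) must be an integer >= a.
Enumerate a = 1..19, b in [-a, a]:
  a=1: (1, 1, 297)  [1]
  a=2: none
  a=3: (3, -1, 99), (3, 1, 99)  [2]
  a=4..8: none
  a=9: (9, -1, 33), (9, 1, 33)  [2]
  a=10: none
  a=11: (11, -1, 27), (11, 1, 27)  [2]
  a=12: none
  a=13: (13, -3, 23), (13, 3, 23)  [2]
  a=14..19: none
Total reduced forms: 1 + 2 + 2 + 2 + 2 = 9
h = 9

9


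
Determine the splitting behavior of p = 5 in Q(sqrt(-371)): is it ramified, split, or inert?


K = Q(sqrt(-371)). Since d mod 4 = 1, disc(K) = -371.
Check p | disc: -371 mod 5 = 4.
p does not divide disc. Compute Legendre symbol (d/p):
4^((5-1)/2) mod 5 = 1
(d/p) = 1, so p splits: (p) = P*P' with e=1, f=1, g=2.
Therefore p is split.

split


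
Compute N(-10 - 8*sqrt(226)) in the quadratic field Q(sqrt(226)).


N(a + b*sqrt(d)) = a^2 - d*b^2
= (-10)^2 - (226)*(-8)^2
= 100 - 14464
= -14364

-14364


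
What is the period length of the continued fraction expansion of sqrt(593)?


Run the CF algorithm for sqrt(593).
a_0 = floor(sqrt(593)) = 24; set m_0=0, q_0=1.
Recurrence: m' = q*a - m,  q' = (d - m'^2)/q,  a' = floor((a_0 + m')/q').
  step 1: m=24, q=17, a=2
  step 2: m=10, q=29, a=1
  step 3: m=19, q=8, a=5
  step 4: m=21, q=19, a=2
  step 5: m=17, q=16, a=2
  step 6: m=15, q=23, a=1
  step 7: m=8, q=23, a=1
  step 8: m=15, q=16, a=2
  step 9: m=17, q=19, a=2
  step 10: m=21, q=8, a=5
  step 11: m=19, q=29, a=1
  step 12: m=10, q=17, a=2
  step 13: m=24, q=1, a=48
a_13 = 2*a_0 = 48, so the period closes here.
sqrt(593) = [24; 2, 1, 5, 2, 2, 1, 1, 2, 2, 5, 1, 2, 48]
Period length = 13

13


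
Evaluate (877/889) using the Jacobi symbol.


Compute (877/889) via quadratic reciprocity:
  reciprocity: (877/889) -> +(889/877)
  reduce: (12/877)
  pull out 2: (2/877) = -1  (since 877 mod 8 = 5)
  pull out 2: (2/877) = -1  (since 877 mod 8 = 5)
  reciprocity: (3/877) -> +(877/3)
  reduce: (1/3)
  (1/3) = 1
Product of signs = 1

1


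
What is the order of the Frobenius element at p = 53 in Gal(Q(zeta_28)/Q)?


The Frobenius at p in Gal(Q(zeta_n)/Q) = (Z/nZ)* is the class of p, so its order is ord_28(53), the smallest k >= 1 with 53^k = 1 mod 28.
n = 28 = 2^2 * 7, phi(28) = 12; the order divides phi(n).
Divisors of 12: 1, 2, 3, 4, 6, 12
Repeated squaring mod 28: 53^1 = 25, 53^2 = 9, 53^4 = 25, 53^8 = 9
Test divisors in increasing order:
  k=1: 53^1 = 25 mod 28
  k=2: 53^2 = 9 mod 28
  k=3: 53^3 = 9 * 25 = 1 mod 28  <- first divisor giving 1
Order = 3

3


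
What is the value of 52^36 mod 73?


p = 73 is prime and the exponent is (p-1)/2 = 36, so by Euler's criterion 52^36 = (52/73) = +1 or -1 mod 73.
Compute by square-and-multiply:
  36 = 32 + 4 (binary 100100)
  Repeated squaring mod 73: 52^1 = 52, 52^2 = 3, 52^4 = 9, 52^8 = 8, 52^16 = 64, 52^32 = 8
  52^36 = 52^32 * 52^4 = 8 * 9 mod 73
    8 * 9 = 72 = 72 mod 73
  52^36 = 72 mod 73
Result 72 = p - 1 = -1 mod 73: 52 is a quadratic non-residue mod 73. As a residue in [0, p-1] the value is 72.
52^36 mod 73 = 72

72


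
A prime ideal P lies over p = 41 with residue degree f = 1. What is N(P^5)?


N(P^a) = p^(a*f)
= 41^(5*1)
= 41^5
= 115856201

115856201


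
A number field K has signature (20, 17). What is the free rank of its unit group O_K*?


By Dirichlet's unit theorem:
rank = r1 + r2 - 1
= 20 + 17 - 1
= 36

36


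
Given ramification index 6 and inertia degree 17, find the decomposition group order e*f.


|D_P| = e * f
= 6 * 17
= 102

102


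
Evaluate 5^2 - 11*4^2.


x^2 - d*y^2
= 5^2 - 11*4^2
= 25 - 176
= -151

-151


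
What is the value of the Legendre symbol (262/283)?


p = 283 is prime, so compute (262/283) with the reciprocity algorithm (Jacobi-symbol steps: pull out 2s via (2/n), flip via reciprocity, reduce):
  pull out 2: (2/283) = -1  (since 283 mod 8 = 3)
  reciprocity: (131/283) -> -(283/131)
  reduce: (21/131)
  reciprocity: (21/131) -> +(131/21)
  reduce: (5/21)
  reciprocity: (5/21) -> +(21/5)
  reduce: (1/5)
  (1/5) = 1
Product of signs = 1
(262/283) = 1

1


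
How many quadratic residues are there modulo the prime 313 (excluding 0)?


For prime p, the number of non-zero quadratic residues is (p-1)/2.
= (313-1)/2
= 156

156


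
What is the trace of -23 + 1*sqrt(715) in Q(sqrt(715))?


Tr(a + b*sqrt(d)) = (a + b*sqrt(d)) + (a - b*sqrt(d)) = 2a
= 2 * (-23)
= -46

-46


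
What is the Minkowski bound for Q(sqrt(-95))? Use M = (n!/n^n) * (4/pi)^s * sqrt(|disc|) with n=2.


d = -95, d mod 4 = 1, so disc(K) = d = -95; |disc(K)| = 95
Imaginary quadratic field, so n = 2, s = r2 = 1, r1 = 0
M = (n!/n^n) * (4/pi)^s * sqrt(|disc(K)|) = (2!/2^2) * (4/pi)^1 * sqrt(95)
= 0.5 * 1.273240 * 9.746794
= 6.2050

6.2050


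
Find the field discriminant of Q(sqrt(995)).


For K = Q(sqrt(d)) with d squarefree: disc(K) = d if d = 1 mod 4, and disc(K) = 4d if d = 2 or 3 mod 4.
Here d = 995, and d mod 4 = 3.
d = 3 mod 4, not 1 (O_K = Z[sqrt(d)]), so disc(K) = 4d = 4 * (995) = 3980

3980


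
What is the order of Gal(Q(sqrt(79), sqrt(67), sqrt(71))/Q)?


The 3 square roots of distinct primes are multiplicatively independent over Q,
so [K:Q] = 2^3 and Gal(K/Q) is isomorphic to (Z/2Z)^3.
|Gal| = 2^3 = 8

8


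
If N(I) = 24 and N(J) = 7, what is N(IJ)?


N(IJ) = N(I) * N(J)
= 24 * 7
= 168

168


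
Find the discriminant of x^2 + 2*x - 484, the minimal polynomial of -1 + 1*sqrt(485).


The element -1 + 1*sqrt(485) has minimal polynomial:
x^2 + 2*x - 484
Discriminant = (2)^2 - 4*(-484)
= 4 + 1936
= 1940

1940


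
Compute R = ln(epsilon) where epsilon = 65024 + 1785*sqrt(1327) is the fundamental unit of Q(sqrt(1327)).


epsilon = 65024 + 1785*sqrt(1327)
= 130048.0000
R = ln(130048.0000)
= 11.7757

11.7757


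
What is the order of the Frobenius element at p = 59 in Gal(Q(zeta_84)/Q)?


The Frobenius at p in Gal(Q(zeta_n)/Q) = (Z/nZ)* is the class of p, so its order is ord_84(59), the smallest k >= 1 with 59^k = 1 mod 84.
n = 84 = 2^2 * 3 * 7, phi(84) = 24; the order divides phi(n).
Divisors of 24: 1, 2, 3, 4, 6, 8, 12, 24
Repeated squaring mod 84: 59^1 = 59, 59^2 = 37, 59^4 = 25, 59^8 = 37, 59^16 = 25
Test divisors in increasing order:
  k=1: 59^1 = 59 mod 84
  k=2: 59^2 = 37 mod 84
  k=3: 59^3 = 37 * 59 = 83 mod 84
  k=4: 59^4 = 25 mod 84
  k=6: 59^6 = 25 * 37 = 1 mod 84  <- first divisor giving 1
Order = 6

6


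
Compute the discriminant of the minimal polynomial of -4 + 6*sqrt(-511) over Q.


The element -4 + 6*sqrt(-511) has minimal polynomial:
x^2 + 8*x + 18412
Discriminant = (8)^2 - 4*(18412)
= 64 - 73648
= -73584

-73584


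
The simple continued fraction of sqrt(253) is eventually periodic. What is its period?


Run the CF algorithm for sqrt(253).
a_0 = floor(sqrt(253)) = 15; set m_0=0, q_0=1.
Recurrence: m' = q*a - m,  q' = (d - m'^2)/q,  a' = floor((a_0 + m')/q').
  step 1: m=15, q=28, a=1
  step 2: m=13, q=3, a=9
  step 3: m=14, q=19, a=1
  step 4: m=5, q=12, a=1
  step 5: m=7, q=17, a=1
  step 6: m=10, q=9, a=2
  step 7: m=8, q=21, a=1
  step 8: m=13, q=4, a=7
  step 9: m=15, q=7, a=4
  step 10: m=13, q=12, a=2
  step 11: m=11, q=11, a=2
  step 12: m=11, q=12, a=2
  step 13: m=13, q=7, a=4
  step 14: m=15, q=4, a=7
  step 15: m=13, q=21, a=1
  step 16: m=8, q=9, a=2
  step 17: m=10, q=17, a=1
  step 18: m=7, q=12, a=1
  step 19: m=5, q=19, a=1
  step 20: m=14, q=3, a=9
  step 21: m=13, q=28, a=1
  step 22: m=15, q=1, a=30
a_22 = 2*a_0 = 30, so the period closes here.
sqrt(253) = [15; 1, 9, 1, 1, 1, 2, 1, 7, 4, 2, 2, 2, 4, 7, 1, 2, 1, 1, 1, 9, 1, 30]
Period length = 22

22


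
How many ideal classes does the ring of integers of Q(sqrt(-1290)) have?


K = Q(sqrt(-1290)). d mod 4 = 2, so D = disc(K) = 4d = -5160
h(K) equals the number of primitive reduced positive-definite forms (a, b, c) = a*x^2 + b*x*y + c*y^2 with b^2 - 4ac = D,
where reduced means |b| <= a <= c, with b >= 0 whenever |b| = a or a = c, and primitive means gcd(a, b, c) = 1.
Reduced forces 3a^2 <= |D| = 5160, so 1 <= a <= 41; b must have the parity of D, and c = (b^2 - D)/(4a) must be an integer >= a.
Enumerate a = 1..41, b in [-a, a]:
  a=1: (1, 0, 1290)  [1]
  a=2: (2, 0, 645)  [1]
  a=3: (3, 0, 430)  [1]
  a=4: none
  a=5: (5, 0, 258)  [1]
  a=6: (6, 0, 215)  [1]
  a=7..9: none
  a=10: (10, 0, 129)  [1]
  a=11..12: none
  a=13: (13, -12, 102), (13, 12, 102)  [2]
  a=14: none
  a=15: (15, 0, 86)  [1]
  a=16: none
  a=17: (17, -12, 78), (17, 12, 78)  [2]
  a=18..25: none
  a=26: (26, -12, 51), (26, 12, 51)  [2]
  a=27..29: none
  a=30: (30, 0, 43)  [1]
  a=31..33: none
  a=34: (34, -12, 39), (34, 12, 39)  [2]
  a=35..41: none
Total reduced forms: 1 + 1 + 1 + 1 + 1 + 1 + 2 + 1 + 2 + 2 + 1 + 2 = 16
h = 16

16


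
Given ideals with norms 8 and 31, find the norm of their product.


N(IJ) = N(I) * N(J)
= 8 * 31
= 248

248


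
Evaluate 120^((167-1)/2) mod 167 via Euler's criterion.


p = 167 is prime and the exponent is (p-1)/2 = 83, so by Euler's criterion 120^83 = (120/167) = +1 or -1 mod 167.
Compute by square-and-multiply:
  83 = 64 + 16 + 2 + 1 (binary 1010011)
  Repeated squaring mod 167: 120^1 = 120, 120^2 = 38, 120^4 = 108, 120^8 = 141, 120^16 = 8, 120^32 = 64, 120^64 = 88
  120^83 = 120^64 * 120^16 * 120^2 * 120^1 = 88 * 8 * 38 * 120 mod 167
    88 * 8 = 704 = 36 mod 167
    36 * 38 = 1368 = 32 mod 167
    32 * 120 = 3840 = 166 mod 167
  120^83 = 166 mod 167
Result 166 = p - 1 = -1 mod 167: 120 is a quadratic non-residue mod 167. As a residue in [0, p-1] the value is 166.
120^83 mod 167 = 166

166


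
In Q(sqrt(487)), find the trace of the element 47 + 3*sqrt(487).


Tr(a + b*sqrt(d)) = (a + b*sqrt(d)) + (a - b*sqrt(d)) = 2a
= 2 * (47)
= 94

94


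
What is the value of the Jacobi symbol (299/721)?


Compute (299/721) via quadratic reciprocity:
  reciprocity: (299/721) -> +(721/299)
  reduce: (123/299)
  reciprocity: (123/299) -> -(299/123)
  reduce: (53/123)
  reciprocity: (53/123) -> +(123/53)
  reduce: (17/53)
  reciprocity: (17/53) -> +(53/17)
  reduce: (2/17)
  pull out 2: (2/17) = +1  (since 17 mod 8 = 1)
  (1/17) = 1
Product of signs = -1

-1


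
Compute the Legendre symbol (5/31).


p = 31 is prime, so compute (5/31) with the reciprocity algorithm (Jacobi-symbol steps: pull out 2s via (2/n), flip via reciprocity, reduce):
  reciprocity: (5/31) -> +(31/5)
  reduce: (1/5)
  (1/5) = 1
Product of signs = 1
(5/31) = 1

1


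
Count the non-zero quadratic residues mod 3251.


For prime p, the number of non-zero quadratic residues is (p-1)/2.
= (3251-1)/2
= 1625

1625


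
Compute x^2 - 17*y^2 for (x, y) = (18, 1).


x^2 - d*y^2
= 18^2 - 17*1^2
= 324 - 17
= 307

307


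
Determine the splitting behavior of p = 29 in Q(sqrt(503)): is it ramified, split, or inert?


K = Q(sqrt(503)). Since d mod 4 = 3, disc(K) = 2012.
Check p | disc: 2012 mod 29 = 11.
p does not divide disc. Compute Legendre symbol (d/p):
10^((29-1)/2) mod 29 = -1
(d/p) = -1, so p is inert: (p) stays prime with e=1, f=2, g=1.
Therefore p is inert.

inert


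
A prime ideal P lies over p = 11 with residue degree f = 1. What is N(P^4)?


N(P^a) = p^(a*f)
= 11^(4*1)
= 11^4
= 14641

14641


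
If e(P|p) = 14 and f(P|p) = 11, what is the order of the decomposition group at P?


|D_P| = e * f
= 14 * 11
= 154

154


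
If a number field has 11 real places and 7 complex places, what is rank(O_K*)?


By Dirichlet's unit theorem:
rank = r1 + r2 - 1
= 11 + 7 - 1
= 17

17


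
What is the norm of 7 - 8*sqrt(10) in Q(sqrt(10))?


N(a + b*sqrt(d)) = a^2 - d*b^2
= (7)^2 - (10)*(-8)^2
= 49 - 640
= -591

-591


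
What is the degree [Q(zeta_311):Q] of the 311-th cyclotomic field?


The degree equals Euler's totient phi(311).
311 = 311
phi(311) = 310

310


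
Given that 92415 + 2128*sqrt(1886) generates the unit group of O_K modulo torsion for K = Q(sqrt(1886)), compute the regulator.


epsilon = 92415 + 2128*sqrt(1886)
= 184830.0000
R = ln(184830.0000)
= 12.1272

12.1272


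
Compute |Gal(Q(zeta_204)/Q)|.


|Gal(Q(zeta_204)/Q)| = phi(204)
= 64

64


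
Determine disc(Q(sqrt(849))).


For K = Q(sqrt(d)) with d squarefree: disc(K) = d if d = 1 mod 4, and disc(K) = 4d if d = 2 or 3 mod 4.
Here d = 849, and d mod 4 = 1.
d = 1 mod 4 (O_K = Z[(1+sqrt(d))/2]), so disc(K) = d = 849

849


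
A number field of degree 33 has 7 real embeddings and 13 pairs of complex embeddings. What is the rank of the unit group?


By Dirichlet's unit theorem:
rank = r1 + r2 - 1
= 7 + 13 - 1
= 19

19


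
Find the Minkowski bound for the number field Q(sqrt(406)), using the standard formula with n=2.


d = 406, d mod 4 = 2, so disc(K) = 4d = 1624; |disc(K)| = 1624
Real quadratic field, so n = 2, s = r2 = 0, r1 = 2
M = (n!/n^n) * (4/pi)^s * sqrt(|disc(K)|) = (2!/2^2) * (4/pi)^0 * sqrt(1624)
= 0.5 * 1.000000 * 40.298883
= 20.1494

20.1494


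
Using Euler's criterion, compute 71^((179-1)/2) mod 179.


p = 179 is prime and the exponent is (p-1)/2 = 89, so by Euler's criterion 71^89 = (71/179) = +1 or -1 mod 179.
Compute by square-and-multiply:
  89 = 64 + 16 + 8 + 1 (binary 1011001)
  Repeated squaring mod 179: 71^1 = 71, 71^2 = 29, 71^4 = 125, 71^8 = 52, 71^16 = 19, 71^32 = 3, 71^64 = 9
  71^89 = 71^64 * 71^16 * 71^8 * 71^1 = 9 * 19 * 52 * 71 mod 179
    9 * 19 = 171 = 171 mod 179
    171 * 52 = 8892 = 121 mod 179
    121 * 71 = 8591 = 178 mod 179
  71^89 = 178 mod 179
Result 178 = p - 1 = -1 mod 179: 71 is a quadratic non-residue mod 179. As a residue in [0, p-1] the value is 178.
71^89 mod 179 = 178

178


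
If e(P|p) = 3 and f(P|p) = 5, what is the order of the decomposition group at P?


|D_P| = e * f
= 3 * 5
= 15

15


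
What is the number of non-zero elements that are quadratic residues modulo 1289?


For prime p, the number of non-zero quadratic residues is (p-1)/2.
= (1289-1)/2
= 644

644


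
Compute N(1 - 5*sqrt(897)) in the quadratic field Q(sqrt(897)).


N(a + b*sqrt(d)) = a^2 - d*b^2
= (1)^2 - (897)*(-5)^2
= 1 - 22425
= -22424

-22424


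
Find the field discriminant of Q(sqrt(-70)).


For K = Q(sqrt(d)) with d squarefree: disc(K) = d if d = 1 mod 4, and disc(K) = 4d if d = 2 or 3 mod 4.
Here d = -70, and d mod 4 = 2.
d = 2 mod 4, not 1 (O_K = Z[sqrt(d)]), so disc(K) = 4d = 4 * (-70) = -280

-280


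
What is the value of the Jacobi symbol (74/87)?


Compute (74/87) via quadratic reciprocity:
  pull out 2: (2/87) = +1  (since 87 mod 8 = 7)
  reciprocity: (37/87) -> +(87/37)
  reduce: (13/37)
  reciprocity: (13/37) -> +(37/13)
  reduce: (11/13)
  reciprocity: (11/13) -> +(13/11)
  reduce: (2/11)
  pull out 2: (2/11) = -1  (since 11 mod 8 = 3)
  (1/11) = 1
Product of signs = -1

-1


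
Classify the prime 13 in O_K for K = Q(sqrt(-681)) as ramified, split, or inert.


K = Q(sqrt(-681)). Since d mod 4 = 3, disc(K) = -2724.
Check p | disc: -2724 mod 13 = 6.
p does not divide disc. Compute Legendre symbol (d/p):
8^((13-1)/2) mod 13 = -1
(d/p) = -1, so p is inert: (p) stays prime with e=1, f=2, g=1.
Therefore p is inert.

inert


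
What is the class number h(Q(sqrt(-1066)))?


K = Q(sqrt(-1066)). d mod 4 = 2, so D = disc(K) = 4d = -4264
h(K) equals the number of primitive reduced positive-definite forms (a, b, c) = a*x^2 + b*x*y + c*y^2 with b^2 - 4ac = D,
where reduced means |b| <= a <= c, with b >= 0 whenever |b| = a or a = c, and primitive means gcd(a, b, c) = 1.
Reduced forces 3a^2 <= |D| = 4264, so 1 <= a <= 37; b must have the parity of D, and c = (b^2 - D)/(4a) must be an integer >= a.
Enumerate a = 1..37, b in [-a, a]:
  a=1: (1, 0, 1066)  [1]
  a=2: (2, 0, 533)  [1]
  a=3..4: none
  a=5: (5, -4, 214), (5, 4, 214)  [2]
  a=6..9: none
  a=10: (10, -4, 107), (10, 4, 107)  [2]
  a=11: (11, -2, 97), (11, 2, 97)  [2]
  a=12: none
  a=13: (13, 0, 82)  [1]
  a=14..18: none
  a=19: (19, -12, 58), (19, 12, 58)  [2]
  a=20..21: none
  a=22: (22, -20, 53), (22, 20, 53)  [2]
  a=23..24: none
  a=25: (25, -6, 43), (25, 6, 43)  [2]
  a=26: (26, 0, 41)  [1]
  a=27..28: none
  a=29: (29, -12, 38), (29, 12, 38)  [2]
  a=30: none
  a=31: (31, -18, 37), (31, 18, 37)  [2]
  a=32..37: none
Total reduced forms: 1 + 1 + 2 + 2 + 2 + 1 + 2 + 2 + 2 + 1 + 2 + 2 = 20
h = 20

20


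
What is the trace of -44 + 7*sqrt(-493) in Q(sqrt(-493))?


Tr(a + b*sqrt(d)) = (a + b*sqrt(d)) + (a - b*sqrt(d)) = 2a
= 2 * (-44)
= -88

-88


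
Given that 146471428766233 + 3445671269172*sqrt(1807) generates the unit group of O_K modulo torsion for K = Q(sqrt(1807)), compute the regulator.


epsilon = 146471428766233 + 3445671269172*sqrt(1807)
= 2.9294e+14
R = ln(2.9294e+14)
= 33.3110

33.3110


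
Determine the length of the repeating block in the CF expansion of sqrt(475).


Run the CF algorithm for sqrt(475).
a_0 = floor(sqrt(475)) = 21; set m_0=0, q_0=1.
Recurrence: m' = q*a - m,  q' = (d - m'^2)/q,  a' = floor((a_0 + m')/q').
  step 1: m=21, q=34, a=1
  step 2: m=13, q=9, a=3
  step 3: m=14, q=31, a=1
  step 4: m=17, q=6, a=6
  step 5: m=19, q=19, a=2
  step 6: m=19, q=6, a=6
  step 7: m=17, q=31, a=1
  step 8: m=14, q=9, a=3
  step 9: m=13, q=34, a=1
  step 10: m=21, q=1, a=42
a_10 = 2*a_0 = 42, so the period closes here.
sqrt(475) = [21; 1, 3, 1, 6, 2, 6, 1, 3, 1, 42]
Period length = 10

10


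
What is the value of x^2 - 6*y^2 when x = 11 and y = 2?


x^2 - d*y^2
= 11^2 - 6*2^2
= 121 - 24
= 97

97


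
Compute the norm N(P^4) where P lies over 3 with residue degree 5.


N(P^a) = p^(a*f)
= 3^(4*5)
= 3^20
= 3486784401

3486784401


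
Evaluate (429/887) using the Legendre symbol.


p = 887 is prime, so compute (429/887) with the reciprocity algorithm (Jacobi-symbol steps: pull out 2s via (2/n), flip via reciprocity, reduce):
  reciprocity: (429/887) -> +(887/429)
  reduce: (29/429)
  reciprocity: (29/429) -> +(429/29)
  reduce: (23/29)
  reciprocity: (23/29) -> +(29/23)
  reduce: (6/23)
  pull out 2: (2/23) = +1  (since 23 mod 8 = 7)
  reciprocity: (3/23) -> -(23/3)
  reduce: (2/3)
  pull out 2: (2/3) = -1  (since 3 mod 8 = 3)
  (1/3) = 1
Product of signs = 1
(429/887) = 1

1


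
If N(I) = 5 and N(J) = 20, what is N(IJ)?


N(IJ) = N(I) * N(J)
= 5 * 20
= 100

100


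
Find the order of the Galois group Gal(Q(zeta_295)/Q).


|Gal(Q(zeta_295)/Q)| = phi(295)
= 232

232


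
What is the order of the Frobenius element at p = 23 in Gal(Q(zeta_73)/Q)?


The Frobenius at p in Gal(Q(zeta_n)/Q) = (Z/nZ)* is the class of p, so its order is ord_73(23), the smallest k >= 1 with 23^k = 1 mod 73.
n = 73 = 73, phi(73) = 72; the order divides phi(n).
Divisors of 72: 1, 2, 3, 4, 6, 8, 9, 12, 18, 24, 36, 72
Repeated squaring mod 73: 23^1 = 23, 23^2 = 18, 23^4 = 32, 23^8 = 2, 23^16 = 4, 23^32 = 16, 23^64 = 37
Test divisors in increasing order:
  k=1: 23^1 = 23 mod 73
  k=2: 23^2 = 18 mod 73
  k=3: 23^3 = 18 * 23 = 49 mod 73
  k=4: 23^4 = 32 mod 73
  k=6: 23^6 = 32 * 18 = 65 mod 73
  k=8: 23^8 = 2 mod 73
  k=9: 23^9 = 2 * 23 = 46 mod 73
  k=12: 23^12 = 2 * 32 = 64 mod 73
  k=18: 23^18 = 4 * 18 = 72 mod 73
  k=24: 23^24 = 4 * 2 = 8 mod 73
  k=36: 23^36 = 16 * 32 = 1 mod 73  <- first divisor giving 1
Order = 36

36


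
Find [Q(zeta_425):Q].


The degree equals Euler's totient phi(425).
425 = 5^2 * 17
phi(425) = 320

320


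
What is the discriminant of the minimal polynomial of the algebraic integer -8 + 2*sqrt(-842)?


The element -8 + 2*sqrt(-842) has minimal polynomial:
x^2 + 16*x + 3432
Discriminant = (16)^2 - 4*(3432)
= 256 - 13728
= -13472

-13472


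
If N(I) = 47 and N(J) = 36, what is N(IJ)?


N(IJ) = N(I) * N(J)
= 47 * 36
= 1692

1692


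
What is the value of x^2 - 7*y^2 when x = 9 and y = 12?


x^2 - d*y^2
= 9^2 - 7*12^2
= 81 - 1008
= -927

-927


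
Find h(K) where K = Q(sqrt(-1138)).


K = Q(sqrt(-1138)). d mod 4 = 2, so D = disc(K) = 4d = -4552
h(K) equals the number of primitive reduced positive-definite forms (a, b, c) = a*x^2 + b*x*y + c*y^2 with b^2 - 4ac = D,
where reduced means |b| <= a <= c, with b >= 0 whenever |b| = a or a = c, and primitive means gcd(a, b, c) = 1.
Reduced forces 3a^2 <= |D| = 4552, so 1 <= a <= 38; b must have the parity of D, and c = (b^2 - D)/(4a) must be an integer >= a.
Enumerate a = 1..38, b in [-a, a]:
  a=1: (1, 0, 1138)  [1]
  a=2: (2, 0, 569)  [1]
  a=3..16: none
  a=17: (17, -2, 67), (17, 2, 67)  [2]
  a=18..22: none
  a=23: (23, -18, 53), (23, 18, 53)  [2]
  a=24..28: none
  a=29: (29, -28, 46), (29, 28, 46)  [2]
  a=30: none
  a=31: (31, -6, 37), (31, 6, 37)  [2]
  a=32..33: none
  a=34: (34, -32, 41), (34, 32, 41)  [2]
  a=35..38: none
Total reduced forms: 1 + 1 + 2 + 2 + 2 + 2 + 2 = 12
h = 12

12


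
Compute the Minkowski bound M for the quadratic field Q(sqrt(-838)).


d = -838, d mod 4 = 2, so disc(K) = 4d = -3352; |disc(K)| = 3352
Imaginary quadratic field, so n = 2, s = r2 = 1, r1 = 0
M = (n!/n^n) * (4/pi)^s * sqrt(|disc(K)|) = (2!/2^2) * (4/pi)^1 * sqrt(3352)
= 0.5 * 1.273240 * 57.896459
= 36.8580

36.8580


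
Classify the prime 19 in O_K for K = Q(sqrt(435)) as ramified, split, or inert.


K = Q(sqrt(435)). Since d mod 4 = 3, disc(K) = 1740.
Check p | disc: 1740 mod 19 = 11.
p does not divide disc. Compute Legendre symbol (d/p):
17^((19-1)/2) mod 19 = 1
(d/p) = 1, so p splits: (p) = P*P' with e=1, f=1, g=2.
Therefore p is split.

split


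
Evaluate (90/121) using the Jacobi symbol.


Compute (90/121) via quadratic reciprocity:
  pull out 2: (2/121) = +1  (since 121 mod 8 = 1)
  reciprocity: (45/121) -> +(121/45)
  reduce: (31/45)
  reciprocity: (31/45) -> +(45/31)
  reduce: (14/31)
  pull out 2: (2/31) = +1  (since 31 mod 8 = 7)
  reciprocity: (7/31) -> -(31/7)
  reduce: (3/7)
  reciprocity: (3/7) -> -(7/3)
  reduce: (1/3)
  (1/3) = 1
Product of signs = 1

1


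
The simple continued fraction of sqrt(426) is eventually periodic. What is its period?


Run the CF algorithm for sqrt(426).
a_0 = floor(sqrt(426)) = 20; set m_0=0, q_0=1.
Recurrence: m' = q*a - m,  q' = (d - m'^2)/q,  a' = floor((a_0 + m')/q').
  step 1: m=20, q=26, a=1
  step 2: m=6, q=15, a=1
  step 3: m=9, q=23, a=1
  step 4: m=14, q=10, a=3
  step 5: m=16, q=17, a=2
  step 6: m=18, q=6, a=6
  step 7: m=18, q=17, a=2
  step 8: m=16, q=10, a=3
  step 9: m=14, q=23, a=1
  step 10: m=9, q=15, a=1
  step 11: m=6, q=26, a=1
  step 12: m=20, q=1, a=40
a_12 = 2*a_0 = 40, so the period closes here.
sqrt(426) = [20; 1, 1, 1, 3, 2, 6, 2, 3, 1, 1, 1, 40]
Period length = 12

12


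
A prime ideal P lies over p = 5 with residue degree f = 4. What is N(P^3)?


N(P^a) = p^(a*f)
= 5^(3*4)
= 5^12
= 244140625

244140625


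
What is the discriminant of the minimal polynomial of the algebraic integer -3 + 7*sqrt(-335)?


The element -3 + 7*sqrt(-335) has minimal polynomial:
x^2 + 6*x + 16424
Discriminant = (6)^2 - 4*(16424)
= 36 - 65696
= -65660

-65660


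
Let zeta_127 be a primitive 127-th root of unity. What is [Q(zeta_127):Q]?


The degree equals Euler's totient phi(127).
127 = 127
phi(127) = 126

126


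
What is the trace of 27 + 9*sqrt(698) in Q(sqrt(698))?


Tr(a + b*sqrt(d)) = (a + b*sqrt(d)) + (a - b*sqrt(d)) = 2a
= 2 * (27)
= 54

54


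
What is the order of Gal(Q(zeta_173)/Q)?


|Gal(Q(zeta_173)/Q)| = phi(173)
= 172

172


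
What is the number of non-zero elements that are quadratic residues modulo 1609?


For prime p, the number of non-zero quadratic residues is (p-1)/2.
= (1609-1)/2
= 804

804


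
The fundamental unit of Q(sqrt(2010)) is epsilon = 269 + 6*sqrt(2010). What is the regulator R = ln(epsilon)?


epsilon = 269 + 6*sqrt(2010)
= 537.9981
R = ln(537.9981)
= 6.2879

6.2879


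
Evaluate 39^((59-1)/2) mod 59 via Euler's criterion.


p = 59 is prime and the exponent is (p-1)/2 = 29, so by Euler's criterion 39^29 = (39/59) = +1 or -1 mod 59.
Compute by square-and-multiply:
  29 = 16 + 8 + 4 + 1 (binary 11101)
  Repeated squaring mod 59: 39^1 = 39, 39^2 = 46, 39^4 = 51, 39^8 = 5, 39^16 = 25
  39^29 = 39^16 * 39^8 * 39^4 * 39^1 = 25 * 5 * 51 * 39 mod 59
    25 * 5 = 125 = 7 mod 59
    7 * 51 = 357 = 3 mod 59
    3 * 39 = 117 = 58 mod 59
  39^29 = 58 mod 59
Result 58 = p - 1 = -1 mod 59: 39 is a quadratic non-residue mod 59. As a residue in [0, p-1] the value is 58.
39^29 mod 59 = 58

58


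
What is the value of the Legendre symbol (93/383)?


p = 383 is prime, so compute (93/383) with the reciprocity algorithm (Jacobi-symbol steps: pull out 2s via (2/n), flip via reciprocity, reduce):
  reciprocity: (93/383) -> +(383/93)
  reduce: (11/93)
  reciprocity: (11/93) -> +(93/11)
  reduce: (5/11)
  reciprocity: (5/11) -> +(11/5)
  reduce: (1/5)
  (1/5) = 1
Product of signs = 1
(93/383) = 1

1


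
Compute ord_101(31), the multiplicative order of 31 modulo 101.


We want ord_101(31), the smallest k >= 1 with 31^k = 1 mod 101.
n = 101 = 101, phi(101) = 100; the order divides phi(n).
Divisors of 100: 1, 2, 4, 5, 10, 20, 25, 50, 100
Repeated squaring mod 101: 31^1 = 31, 31^2 = 52, 31^4 = 78, 31^8 = 24, 31^16 = 71, 31^32 = 92, 31^64 = 81
Test divisors in increasing order:
  k=1: 31^1 = 31 mod 101
  k=2: 31^2 = 52 mod 101
  k=4: 31^4 = 78 mod 101
  k=5: 31^5 = 78 * 31 = 95 mod 101
  k=10: 31^10 = 24 * 52 = 36 mod 101
  k=20: 31^20 = 71 * 78 = 84 mod 101
  k=25: 31^25 = 71 * 24 * 31 = 1 mod 101  <- first divisor giving 1
Order = 25

25


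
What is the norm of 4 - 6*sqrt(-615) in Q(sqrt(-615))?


N(a + b*sqrt(d)) = a^2 - d*b^2
= (4)^2 - (-615)*(-6)^2
= 16 + 22140
= 22156

22156


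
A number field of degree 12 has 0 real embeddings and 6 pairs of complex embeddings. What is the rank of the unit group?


By Dirichlet's unit theorem:
rank = r1 + r2 - 1
= 0 + 6 - 1
= 5

5


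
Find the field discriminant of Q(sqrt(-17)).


For K = Q(sqrt(d)) with d squarefree: disc(K) = d if d = 1 mod 4, and disc(K) = 4d if d = 2 or 3 mod 4.
Here d = -17, and d mod 4 = 3.
d = 3 mod 4, not 1 (O_K = Z[sqrt(d)]), so disc(K) = 4d = 4 * (-17) = -68

-68


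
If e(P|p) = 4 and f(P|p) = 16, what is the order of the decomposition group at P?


|D_P| = e * f
= 4 * 16
= 64

64


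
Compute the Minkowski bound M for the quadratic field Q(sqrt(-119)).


d = -119, d mod 4 = 1, so disc(K) = d = -119; |disc(K)| = 119
Imaginary quadratic field, so n = 2, s = r2 = 1, r1 = 0
M = (n!/n^n) * (4/pi)^s * sqrt(|disc(K)|) = (2!/2^2) * (4/pi)^1 * sqrt(119)
= 0.5 * 1.273240 * 10.908712
= 6.9447

6.9447


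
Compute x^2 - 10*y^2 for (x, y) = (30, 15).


x^2 - d*y^2
= 30^2 - 10*15^2
= 900 - 2250
= -1350

-1350


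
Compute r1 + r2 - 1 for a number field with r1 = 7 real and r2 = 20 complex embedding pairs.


By Dirichlet's unit theorem:
rank = r1 + r2 - 1
= 7 + 20 - 1
= 26

26


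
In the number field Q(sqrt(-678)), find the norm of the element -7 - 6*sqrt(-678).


N(a + b*sqrt(d)) = a^2 - d*b^2
= (-7)^2 - (-678)*(-6)^2
= 49 + 24408
= 24457

24457


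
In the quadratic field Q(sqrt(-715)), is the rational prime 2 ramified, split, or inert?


K = Q(sqrt(-715)). Since d mod 4 = 1, disc(K) = -715.
Check p | disc: -715 mod 2 = 1.
p=2 does not divide disc (d is 1 mod 4). 2 splits iff d = 1 mod 8.
d mod 8 = 5, so (d/2) = -1.
(d/p) = -1, so p is inert: (p) stays prime with e=1, f=2, g=1.
Therefore p is inert.

inert


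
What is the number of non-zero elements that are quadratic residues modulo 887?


For prime p, the number of non-zero quadratic residues is (p-1)/2.
= (887-1)/2
= 443

443


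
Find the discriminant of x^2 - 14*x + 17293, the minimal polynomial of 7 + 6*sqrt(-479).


The element 7 + 6*sqrt(-479) has minimal polynomial:
x^2 - 14*x + 17293
Discriminant = (-14)^2 - 4*(17293)
= 196 - 69172
= -68976

-68976


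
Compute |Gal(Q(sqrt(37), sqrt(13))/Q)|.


The 2 square roots of distinct primes are multiplicatively independent over Q,
so [K:Q] = 2^2 and Gal(K/Q) is isomorphic to (Z/2Z)^2.
|Gal| = 2^2 = 4

4


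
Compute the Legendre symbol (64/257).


p = 257 is prime, so compute (64/257) with the reciprocity algorithm (Jacobi-symbol steps: pull out 2s via (2/n), flip via reciprocity, reduce):
  pull out 2: (2/257) = +1  (since 257 mod 8 = 1)
  pull out 2: (2/257) = +1  (since 257 mod 8 = 1)
  pull out 2: (2/257) = +1  (since 257 mod 8 = 1)
  pull out 2: (2/257) = +1  (since 257 mod 8 = 1)
  pull out 2: (2/257) = +1  (since 257 mod 8 = 1)
  pull out 2: (2/257) = +1  (since 257 mod 8 = 1)
  (1/257) = 1
Product of signs = 1
(64/257) = 1

1


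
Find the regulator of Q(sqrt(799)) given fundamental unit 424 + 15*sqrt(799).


epsilon = 424 + 15*sqrt(799)
= 847.9988
R = ln(847.9988)
= 6.7429

6.7429


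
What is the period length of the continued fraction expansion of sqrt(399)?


Run the CF algorithm for sqrt(399).
a_0 = floor(sqrt(399)) = 19; set m_0=0, q_0=1.
Recurrence: m' = q*a - m,  q' = (d - m'^2)/q,  a' = floor((a_0 + m')/q').
  step 1: m=19, q=38, a=1
  step 2: m=19, q=1, a=38
a_2 = 2*a_0 = 38, so the period closes here.
sqrt(399) = [19; 1, 38]
Period length = 2

2


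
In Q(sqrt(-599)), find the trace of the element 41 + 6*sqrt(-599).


Tr(a + b*sqrt(d)) = (a + b*sqrt(d)) + (a - b*sqrt(d)) = 2a
= 2 * (41)
= 82

82


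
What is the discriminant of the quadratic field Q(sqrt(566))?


For K = Q(sqrt(d)) with d squarefree: disc(K) = d if d = 1 mod 4, and disc(K) = 4d if d = 2 or 3 mod 4.
Here d = 566, and d mod 4 = 2.
d = 2 mod 4, not 1 (O_K = Z[sqrt(d)]), so disc(K) = 4d = 4 * (566) = 2264

2264


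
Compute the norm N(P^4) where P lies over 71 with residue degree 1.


N(P^a) = p^(a*f)
= 71^(4*1)
= 71^4
= 25411681

25411681


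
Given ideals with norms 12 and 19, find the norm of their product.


N(IJ) = N(I) * N(J)
= 12 * 19
= 228

228


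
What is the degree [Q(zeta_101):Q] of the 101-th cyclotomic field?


The degree equals Euler's totient phi(101).
101 = 101
phi(101) = 100

100


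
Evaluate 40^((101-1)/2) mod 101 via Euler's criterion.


p = 101 is prime and the exponent is (p-1)/2 = 50, so by Euler's criterion 40^50 = (40/101) = +1 or -1 mod 101.
Compute by square-and-multiply:
  50 = 32 + 16 + 2 (binary 110010)
  Repeated squaring mod 101: 40^1 = 40, 40^2 = 85, 40^4 = 54, 40^8 = 88, 40^16 = 68, 40^32 = 79
  40^50 = 40^32 * 40^16 * 40^2 = 79 * 68 * 85 mod 101
    79 * 68 = 5372 = 19 mod 101
    19 * 85 = 1615 = 100 mod 101
  40^50 = 100 mod 101
Result 100 = p - 1 = -1 mod 101: 40 is a quadratic non-residue mod 101. As a residue in [0, p-1] the value is 100.
40^50 mod 101 = 100

100


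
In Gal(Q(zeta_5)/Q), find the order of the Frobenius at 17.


The Frobenius at p in Gal(Q(zeta_n)/Q) = (Z/nZ)* is the class of p, so its order is ord_5(17), the smallest k >= 1 with 17^k = 1 mod 5.
n = 5 = 5, phi(5) = 4; the order divides phi(n).
Divisors of 4: 1, 2, 4
Repeated squaring mod 5: 17^1 = 2, 17^2 = 4, 17^4 = 1
Test divisors in increasing order:
  k=1: 17^1 = 2 mod 5
  k=2: 17^2 = 4 mod 5
  k=4: 17^4 = 1 mod 5  <- first divisor giving 1
Order = 4

4


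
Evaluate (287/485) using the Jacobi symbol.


Compute (287/485) via quadratic reciprocity:
  reciprocity: (287/485) -> +(485/287)
  reduce: (198/287)
  pull out 2: (2/287) = +1  (since 287 mod 8 = 7)
  reciprocity: (99/287) -> -(287/99)
  reduce: (89/99)
  reciprocity: (89/99) -> +(99/89)
  reduce: (10/89)
  pull out 2: (2/89) = +1  (since 89 mod 8 = 1)
  reciprocity: (5/89) -> +(89/5)
  reduce: (4/5)
  pull out 2: (2/5) = -1  (since 5 mod 8 = 5)
  pull out 2: (2/5) = -1  (since 5 mod 8 = 5)
  (1/5) = 1
Product of signs = -1

-1


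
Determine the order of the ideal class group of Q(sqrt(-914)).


K = Q(sqrt(-914)). d mod 4 = 2, so D = disc(K) = 4d = -3656
h(K) equals the number of primitive reduced positive-definite forms (a, b, c) = a*x^2 + b*x*y + c*y^2 with b^2 - 4ac = D,
where reduced means |b| <= a <= c, with b >= 0 whenever |b| = a or a = c, and primitive means gcd(a, b, c) = 1.
Reduced forces 3a^2 <= |D| = 3656, so 1 <= a <= 34; b must have the parity of D, and c = (b^2 - D)/(4a) must be an integer >= a.
Enumerate a = 1..34, b in [-a, a]:
  a=1: (1, 0, 914)  [1]
  a=2: (2, 0, 457)  [1]
  a=3: (3, -2, 305), (3, 2, 305)  [2]
  a=4: none
  a=5: (5, -2, 183), (5, 2, 183)  [2]
  a=6: (6, -4, 153), (6, 4, 153)  [2]
  a=7..8: none
  a=9: (9, -4, 102), (9, 4, 102)  [2]
  a=10: (10, -8, 93), (10, 8, 93)  [2]
  a=11..12: none
  a=13: (13, -6, 71), (13, 6, 71)  [2]
  a=14: none
  a=15: (15, -8, 62), (15, -2, 61), (15, 2, 61), (15, 8, 62)  [4]
  a=16: none
  a=17: (17, -4, 54), (17, 4, 54)  [2]
  a=18: (18, -4, 51), (18, 4, 51)  [2]
  a=19: (19, -12, 50), (19, 12, 50)  [2]
  a=20..22: none
  a=23: (23, -22, 45), (23, 22, 45)  [2]
  a=24: none
  a=25: (25, -12, 38), (25, 12, 38)  [2]
  a=26: (26, -20, 39), (26, 20, 39)  [2]
  a=27: (27, -4, 34), (27, 4, 34)  [2]
  a=28..29: none
  a=30: (30, -28, 37), (30, -8, 31), (30, 8, 31), (30, 28, 37)  [4]
  a=31..34: none
Total reduced forms: 1 + 1 + 2 + 2 + 2 + 2 + 2 + 2 + 4 + 2 + 2 + 2 + 2 + 2 + 2 + 2 + 4 = 36
h = 36

36


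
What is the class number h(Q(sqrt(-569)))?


K = Q(sqrt(-569)). d mod 4 = 3, so D = disc(K) = 4d = -2276
h(K) equals the number of primitive reduced positive-definite forms (a, b, c) = a*x^2 + b*x*y + c*y^2 with b^2 - 4ac = D,
where reduced means |b| <= a <= c, with b >= 0 whenever |b| = a or a = c, and primitive means gcd(a, b, c) = 1.
Reduced forces 3a^2 <= |D| = 2276, so 1 <= a <= 27; b must have the parity of D, and c = (b^2 - D)/(4a) must be an integer >= a.
Enumerate a = 1..27, b in [-a, a]:
  a=1: (1, 0, 569)  [1]
  a=2: (2, 2, 285)  [1]
  a=3: (3, -2, 190), (3, 2, 190)  [2]
  a=4: none
  a=5: (5, -2, 114), (5, 2, 114)  [2]
  a=6: (6, -2, 95), (6, 2, 95)  [2]
  a=7..8: none
  a=9: (9, -8, 65), (9, 8, 65)  [2]
  a=10: (10, -2, 57), (10, 2, 57)  [2]
  a=11: (11, -10, 54), (11, 10, 54)  [2]
  a=12: none
  a=13: (13, -8, 45), (13, 8, 45)  [2]
  a=14: none
  a=15: (15, -8, 39), (15, -2, 38), (15, 2, 38), (15, 8, 39)  [4]
  a=16: none
  a=17: (17, -6, 34), (17, 6, 34)  [2]
  a=18: (18, -10, 33), (18, 10, 33)  [2]
  a=19: (19, -2, 30), (19, 2, 30)  [2]
  a=20..21: none
  a=22: (22, -10, 27), (22, 10, 27)  [2]
  a=23: (23, -22, 30), (23, 22, 30)  [2]
  a=24: none
  a=25: (25, -18, 26), (25, 18, 26)  [2]
  a=26..27: none
Total reduced forms: 1 + 1 + 2 + 2 + 2 + 2 + 2 + 2 + 2 + 4 + 2 + 2 + 2 + 2 + 2 + 2 = 32
h = 32

32


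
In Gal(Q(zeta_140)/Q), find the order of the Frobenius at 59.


The Frobenius at p in Gal(Q(zeta_n)/Q) = (Z/nZ)* is the class of p, so its order is ord_140(59), the smallest k >= 1 with 59^k = 1 mod 140.
n = 140 = 2^2 * 5 * 7, phi(140) = 48; the order divides phi(n).
Divisors of 48: 1, 2, 3, 4, 6, 8, 12, 16, 24, 48
Repeated squaring mod 140: 59^1 = 59, 59^2 = 121, 59^4 = 81, 59^8 = 121, 59^16 = 81, 59^32 = 121
Test divisors in increasing order:
  k=1: 59^1 = 59 mod 140
  k=2: 59^2 = 121 mod 140
  k=3: 59^3 = 121 * 59 = 139 mod 140
  k=4: 59^4 = 81 mod 140
  k=6: 59^6 = 81 * 121 = 1 mod 140  <- first divisor giving 1
Order = 6

6


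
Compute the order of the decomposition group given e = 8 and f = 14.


|D_P| = e * f
= 8 * 14
= 112

112


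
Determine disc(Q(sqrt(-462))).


For K = Q(sqrt(d)) with d squarefree: disc(K) = d if d = 1 mod 4, and disc(K) = 4d if d = 2 or 3 mod 4.
Here d = -462, and d mod 4 = 2.
d = 2 mod 4, not 1 (O_K = Z[sqrt(d)]), so disc(K) = 4d = 4 * (-462) = -1848

-1848


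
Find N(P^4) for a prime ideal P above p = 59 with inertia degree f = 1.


N(P^a) = p^(a*f)
= 59^(4*1)
= 59^4
= 12117361

12117361


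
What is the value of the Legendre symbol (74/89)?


p = 89 is prime, so compute (74/89) with the reciprocity algorithm (Jacobi-symbol steps: pull out 2s via (2/n), flip via reciprocity, reduce):
  pull out 2: (2/89) = +1  (since 89 mod 8 = 1)
  reciprocity: (37/89) -> +(89/37)
  reduce: (15/37)
  reciprocity: (15/37) -> +(37/15)
  reduce: (7/15)
  reciprocity: (7/15) -> -(15/7)
  reduce: (1/7)
  (1/7) = 1
Product of signs = -1
(74/89) = -1

-1


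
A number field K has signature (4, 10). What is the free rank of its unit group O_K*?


By Dirichlet's unit theorem:
rank = r1 + r2 - 1
= 4 + 10 - 1
= 13

13
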